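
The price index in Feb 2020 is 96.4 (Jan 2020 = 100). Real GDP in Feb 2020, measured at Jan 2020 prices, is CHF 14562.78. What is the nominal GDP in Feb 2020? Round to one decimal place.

Nominal = Real × (Index/100) = 14562.78 × (96.4/100)
        = 14562.78 × 0.964 = 14038.5199

14038.5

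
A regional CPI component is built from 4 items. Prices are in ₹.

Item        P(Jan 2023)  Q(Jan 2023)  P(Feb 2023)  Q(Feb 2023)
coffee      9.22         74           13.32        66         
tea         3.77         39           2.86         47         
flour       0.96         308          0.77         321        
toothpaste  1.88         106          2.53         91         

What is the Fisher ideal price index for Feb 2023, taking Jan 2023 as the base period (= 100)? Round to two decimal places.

119.43

Laspeyres component (base-period weights):
ΣP(Feb 2023)Q(Jan 2023) = 13.32×74 + 2.86×39 + 0.77×308 + 2.53×106 = 985.68 + 111.54 + 237.16 + 268.18 = 1602.56
ΣP(Jan 2023)Q(Jan 2023) = 9.22×74 + 3.77×39 + 0.96×308 + 1.88×106 = 682.28 + 147.03 + 295.68 + 199.28 = 1324.27
L = 1602.56 / 1324.27 × 100 = 121.0146
Paasche component (current-period weights):
ΣP(Feb 2023)Q(Feb 2023) = 13.32×66 + 2.86×47 + 0.77×321 + 2.53×91 = 879.12 + 134.42 + 247.17 + 230.23 = 1490.94
ΣP(Jan 2023)Q(Feb 2023) = 9.22×66 + 3.77×47 + 0.96×321 + 1.88×91 = 608.52 + 177.19 + 308.16 + 171.08 = 1264.95
P = 1490.94 / 1264.95 × 100 = 117.8655
Fisher = √(L × P) = √(121.0146 × 117.8655) = 119.4297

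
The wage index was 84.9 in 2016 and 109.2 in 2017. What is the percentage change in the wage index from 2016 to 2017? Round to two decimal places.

Change = (109.2 − 84.9) / 84.9 × 100
       = 24.3 / 84.9 × 100 = 28.6219%

28.62%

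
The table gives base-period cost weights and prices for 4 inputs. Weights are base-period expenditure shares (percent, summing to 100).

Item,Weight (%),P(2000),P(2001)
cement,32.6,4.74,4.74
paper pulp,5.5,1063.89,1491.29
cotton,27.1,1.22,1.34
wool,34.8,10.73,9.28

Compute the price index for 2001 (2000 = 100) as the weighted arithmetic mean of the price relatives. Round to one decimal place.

cement: 32.6 × (4.74/4.74) = 32.6 × 1.000000 = 32.6000
paper pulp: 5.5 × (1491.29/1063.89) = 5.5 × 1.401733 = 7.7095
cotton: 27.1 × (1.34/1.22) = 27.1 × 1.098361 = 29.7656
wool: 34.8 × (9.28/10.73) = 34.8 × 0.864865 = 30.0973
Index = Σ wᵢ·(p₁ᵢ/p₀ᵢ) = 32.6000 + 7.7095 + 29.7656 + 30.0973 = 100.1724

100.2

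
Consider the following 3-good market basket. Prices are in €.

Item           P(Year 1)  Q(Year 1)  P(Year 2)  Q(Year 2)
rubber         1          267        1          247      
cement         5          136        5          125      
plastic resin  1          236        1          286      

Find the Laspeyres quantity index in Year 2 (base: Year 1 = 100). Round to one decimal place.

Laspeyres quantity index uses base-period prices as weights.
ΣP(Year 1)·Q(Year 2) = 1×247 + 5×125 + 1×286 = 247 + 625 + 286 = 1158
ΣP(Year 1)·Q(Year 1) = 1×267 + 5×136 + 1×236 = 267 + 680 + 236 = 1183
Index = 1158 / 1183 × 100 = 97.8867

97.9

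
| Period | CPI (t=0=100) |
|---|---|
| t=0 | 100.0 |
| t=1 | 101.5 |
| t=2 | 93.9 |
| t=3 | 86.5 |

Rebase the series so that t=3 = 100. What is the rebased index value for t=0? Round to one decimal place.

Rebased(t=0) = 100.0 / 86.5 × 100 = 115.6069

115.6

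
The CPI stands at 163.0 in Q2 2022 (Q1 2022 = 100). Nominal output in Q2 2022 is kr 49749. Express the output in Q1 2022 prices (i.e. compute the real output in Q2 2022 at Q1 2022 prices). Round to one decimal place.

30520.9

Real = Nominal ÷ (Index/100) = 49749 ÷ (163.0/100)
     = 49749 ÷ 1.630 = 30520.8589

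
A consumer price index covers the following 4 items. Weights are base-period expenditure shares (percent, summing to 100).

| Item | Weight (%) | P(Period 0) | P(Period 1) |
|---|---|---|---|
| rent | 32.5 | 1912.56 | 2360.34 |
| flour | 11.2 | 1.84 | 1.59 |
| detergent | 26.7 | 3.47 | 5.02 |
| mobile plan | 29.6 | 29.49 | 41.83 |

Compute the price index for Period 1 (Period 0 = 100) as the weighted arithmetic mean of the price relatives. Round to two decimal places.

130.40

rent: 32.5 × (2360.34/1912.56) = 32.5 × 1.234126 = 40.1091
flour: 11.2 × (1.59/1.84) = 11.2 × 0.864130 = 9.6783
detergent: 26.7 × (5.02/3.47) = 26.7 × 1.446686 = 38.6265
mobile plan: 29.6 × (41.83/29.49) = 29.6 × 1.418447 = 41.9860
Index = Σ wᵢ·(p₁ᵢ/p₀ᵢ) = 40.1091 + 9.6783 + 38.6265 + 41.9860 = 130.3999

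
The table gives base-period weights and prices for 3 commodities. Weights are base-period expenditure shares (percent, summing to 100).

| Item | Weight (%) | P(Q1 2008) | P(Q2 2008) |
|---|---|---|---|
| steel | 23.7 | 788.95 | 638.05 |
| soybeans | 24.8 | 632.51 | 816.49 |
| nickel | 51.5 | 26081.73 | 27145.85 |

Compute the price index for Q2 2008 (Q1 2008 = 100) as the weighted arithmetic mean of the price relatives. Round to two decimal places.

104.78

steel: 23.7 × (638.05/788.95) = 23.7 × 0.808733 = 19.1670
soybeans: 24.8 × (816.49/632.51) = 24.8 × 1.290873 = 32.0136
nickel: 51.5 × (27145.85/26081.73) = 51.5 × 1.040799 = 53.6012
Index = Σ wᵢ·(p₁ᵢ/p₀ᵢ) = 19.1670 + 32.0136 + 53.6012 = 104.7818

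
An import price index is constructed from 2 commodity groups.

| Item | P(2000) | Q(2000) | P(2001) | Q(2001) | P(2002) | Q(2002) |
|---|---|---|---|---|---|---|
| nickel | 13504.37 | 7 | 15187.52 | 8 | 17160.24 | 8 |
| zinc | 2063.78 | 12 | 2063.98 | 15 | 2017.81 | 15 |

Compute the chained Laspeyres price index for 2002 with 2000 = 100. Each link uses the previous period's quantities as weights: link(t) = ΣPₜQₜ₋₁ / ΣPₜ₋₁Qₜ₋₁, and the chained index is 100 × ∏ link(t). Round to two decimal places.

Link 2000→2001:
ΣP(2001)Q(2000) = 15187.52×7 + 2063.98×12 = 106312.64 + 24767.76 = 131080.4
ΣP(2000)Q(2000) = 13504.37×7 + 2063.78×12 = 94530.59 + 24765.36 = 119295.95
link = 131080.4/119295.95 = 1.098783
Link 2001→2002:
ΣP(2002)Q(2001) = 17160.24×8 + 2017.81×15 = 137281.92 + 30267.15 = 167549.07
ΣP(2001)Q(2001) = 15187.52×8 + 2063.98×15 = 121500.16 + 30959.7 = 152459.86
link = 167549.07/152459.86 = 1.098972
Chained index = 100 × 1.098783 × 1.098972 = 120.7532

120.75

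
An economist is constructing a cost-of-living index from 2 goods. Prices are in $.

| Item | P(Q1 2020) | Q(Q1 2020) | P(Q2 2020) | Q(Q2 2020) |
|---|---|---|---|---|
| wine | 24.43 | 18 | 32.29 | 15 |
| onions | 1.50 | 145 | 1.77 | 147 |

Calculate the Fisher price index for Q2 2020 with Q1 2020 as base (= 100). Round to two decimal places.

Laspeyres component (base-period weights):
ΣP(Q2 2020)Q(Q1 2020) = 32.29×18 + 1.77×145 = 581.22 + 256.65 = 837.87
ΣP(Q1 2020)Q(Q1 2020) = 24.43×18 + 1.50×145 = 439.74 + 217.5 = 657.24
L = 837.87 / 657.24 × 100 = 127.4831
Paasche component (current-period weights):
ΣP(Q2 2020)Q(Q2 2020) = 32.29×15 + 1.77×147 = 484.35 + 260.19 = 744.54
ΣP(Q1 2020)Q(Q2 2020) = 24.43×15 + 1.50×147 = 366.45 + 220.5 = 586.95
P = 744.54 / 586.95 × 100 = 126.8490
Fisher = √(L × P) = √(127.4831 × 126.8490) = 127.1656

127.17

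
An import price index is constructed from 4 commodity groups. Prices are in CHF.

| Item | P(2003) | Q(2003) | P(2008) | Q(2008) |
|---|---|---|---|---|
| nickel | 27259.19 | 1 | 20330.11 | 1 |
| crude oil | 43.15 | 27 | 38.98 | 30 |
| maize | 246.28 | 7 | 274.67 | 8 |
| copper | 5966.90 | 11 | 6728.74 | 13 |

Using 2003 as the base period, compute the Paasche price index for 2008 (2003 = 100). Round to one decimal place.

Paasche price index uses current-period quantities as weights.
ΣP(2008)·Q(2008) = 20330.11×1 + 38.98×30 + 274.67×8 + 6728.74×13 = 20330.11 + 1169.4 + 2197.36 + 87473.62 = 111170.49
ΣP(2003)·Q(2008) = 27259.19×1 + 43.15×30 + 246.28×8 + 5966.90×13 = 27259.19 + 1294.5 + 1970.24 + 77569.7 = 108093.63
Index = 111170.49 / 108093.63 × 100 = 102.8465

102.8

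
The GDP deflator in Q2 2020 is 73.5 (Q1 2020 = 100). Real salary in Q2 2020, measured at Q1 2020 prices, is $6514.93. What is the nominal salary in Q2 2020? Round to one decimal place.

4788.5

Nominal = Real × (Index/100) = 6514.93 × (73.5/100)
        = 6514.93 × 0.735 = 4788.4735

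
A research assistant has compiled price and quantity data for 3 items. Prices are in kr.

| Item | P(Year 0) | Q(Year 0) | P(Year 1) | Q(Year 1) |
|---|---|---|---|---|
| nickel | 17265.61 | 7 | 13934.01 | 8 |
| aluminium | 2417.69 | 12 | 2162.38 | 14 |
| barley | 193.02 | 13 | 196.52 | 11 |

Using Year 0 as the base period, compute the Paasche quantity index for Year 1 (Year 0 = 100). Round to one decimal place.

114.2

Paasche quantity index uses current-period prices as weights.
ΣP(Year 1)·Q(Year 1) = 13934.01×8 + 2162.38×14 + 196.52×11 = 111472.08 + 30273.32 + 2161.72 = 143907.12
ΣP(Year 1)·Q(Year 0) = 13934.01×7 + 2162.38×12 + 196.52×13 = 97538.07 + 25948.56 + 2554.76 = 126041.39
Index = 143907.12 / 126041.39 × 100 = 114.1745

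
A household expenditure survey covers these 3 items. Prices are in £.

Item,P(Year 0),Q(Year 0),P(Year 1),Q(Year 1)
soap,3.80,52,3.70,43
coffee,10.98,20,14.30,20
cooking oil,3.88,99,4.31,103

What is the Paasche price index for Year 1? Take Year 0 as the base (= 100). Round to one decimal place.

113.6

Paasche price index uses current-period quantities as weights.
ΣP(Year 1)·Q(Year 1) = 3.70×43 + 14.30×20 + 4.31×103 = 159.1 + 286 + 443.93 = 889.03
ΣP(Year 0)·Q(Year 1) = 3.80×43 + 10.98×20 + 3.88×103 = 163.4 + 219.6 + 399.64 = 782.64
Index = 889.03 / 782.64 × 100 = 113.5937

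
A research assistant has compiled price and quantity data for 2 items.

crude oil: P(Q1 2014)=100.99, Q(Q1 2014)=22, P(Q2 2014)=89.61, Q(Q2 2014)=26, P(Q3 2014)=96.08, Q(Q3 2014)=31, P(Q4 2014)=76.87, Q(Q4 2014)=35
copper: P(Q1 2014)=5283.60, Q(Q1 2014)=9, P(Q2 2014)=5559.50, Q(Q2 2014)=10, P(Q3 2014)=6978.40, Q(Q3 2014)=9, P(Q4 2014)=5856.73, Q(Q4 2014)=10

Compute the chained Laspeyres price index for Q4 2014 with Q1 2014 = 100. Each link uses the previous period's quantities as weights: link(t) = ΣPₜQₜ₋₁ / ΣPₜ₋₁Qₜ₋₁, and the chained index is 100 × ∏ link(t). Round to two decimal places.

109.19

Link Q1 2014→Q2 2014:
ΣP(Q2 2014)Q(Q1 2014) = 89.61×22 + 5559.50×9 = 1971.42 + 50035.5 = 52006.92
ΣP(Q1 2014)Q(Q1 2014) = 100.99×22 + 5283.60×9 = 2221.78 + 47552.4 = 49774.18
link = 52006.92/49774.18 = 1.044857
Link Q2 2014→Q3 2014:
ΣP(Q3 2014)Q(Q2 2014) = 96.08×26 + 6978.40×10 = 2498.08 + 69784 = 72282.08
ΣP(Q2 2014)Q(Q2 2014) = 89.61×26 + 5559.50×10 = 2329.86 + 55595 = 57924.86
link = 72282.08/57924.86 = 1.247859
Link Q3 2014→Q4 2014:
ΣP(Q4 2014)Q(Q3 2014) = 76.87×31 + 5856.73×9 = 2382.97 + 52710.57 = 55093.54
ΣP(Q3 2014)Q(Q3 2014) = 96.08×31 + 6978.40×9 = 2978.48 + 62805.6 = 65784.08
link = 55093.54/65784.08 = 0.837490
Chained index = 100 × 1.044857 × 1.247859 × 0.837490 = 109.1949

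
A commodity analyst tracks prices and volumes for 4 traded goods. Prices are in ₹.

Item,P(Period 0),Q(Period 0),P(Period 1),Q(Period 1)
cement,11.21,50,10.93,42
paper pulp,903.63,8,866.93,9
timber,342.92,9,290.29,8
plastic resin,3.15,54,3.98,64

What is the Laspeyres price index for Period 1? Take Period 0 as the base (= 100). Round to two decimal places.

93.33

Laspeyres price index uses base-period quantities as weights.
ΣP(Period 1)·Q(Period 0) = 10.93×50 + 866.93×8 + 290.29×9 + 3.98×54 = 546.5 + 6935.44 + 2612.61 + 214.92 = 10309.47
ΣP(Period 0)·Q(Period 0) = 11.21×50 + 903.63×8 + 342.92×9 + 3.15×54 = 560.5 + 7229.04 + 3086.28 + 170.1 = 11045.92
Index = 10309.47 / 11045.92 × 100 = 93.3328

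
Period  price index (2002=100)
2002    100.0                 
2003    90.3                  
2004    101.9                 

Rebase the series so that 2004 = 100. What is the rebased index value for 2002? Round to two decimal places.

Rebased(2002) = 100.0 / 101.9 × 100 = 98.1354

98.14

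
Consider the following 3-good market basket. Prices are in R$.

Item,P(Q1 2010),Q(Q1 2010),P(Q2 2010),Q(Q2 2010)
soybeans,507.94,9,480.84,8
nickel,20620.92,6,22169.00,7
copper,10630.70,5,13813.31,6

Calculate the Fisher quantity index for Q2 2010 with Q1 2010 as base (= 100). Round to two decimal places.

117.07

Laspeyres component (base-period weights):
ΣP(Q1 2010)Q(Q2 2010) = 507.94×8 + 20620.92×7 + 10630.70×6 = 4063.52 + 144346.44 + 63784.2 = 212194.16
ΣP(Q1 2010)Q(Q1 2010) = 507.94×9 + 20620.92×6 + 10630.70×5 = 4571.46 + 123725.52 + 53153.5 = 181450.48
L = 212194.16 / 181450.48 × 100 = 116.9433
Paasche component (current-period weights):
ΣP(Q2 2010)Q(Q2 2010) = 480.84×8 + 22169.00×7 + 13813.31×6 = 3846.72 + 155183 + 82879.86 = 241909.58
ΣP(Q2 2010)Q(Q1 2010) = 480.84×9 + 22169.00×6 + 13813.31×5 = 4327.56 + 133014 + 69066.55 = 206408.11
P = 241909.58 / 206408.11 × 100 = 117.1996
Fisher = √(L × P) = √(116.9433 × 117.1996) = 117.0714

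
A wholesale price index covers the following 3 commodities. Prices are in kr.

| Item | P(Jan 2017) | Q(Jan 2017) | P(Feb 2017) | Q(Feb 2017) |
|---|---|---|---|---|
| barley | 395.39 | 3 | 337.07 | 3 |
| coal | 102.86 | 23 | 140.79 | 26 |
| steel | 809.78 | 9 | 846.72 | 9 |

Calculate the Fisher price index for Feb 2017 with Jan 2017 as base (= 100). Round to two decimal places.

109.88

Laspeyres component (base-period weights):
ΣP(Feb 2017)Q(Jan 2017) = 337.07×3 + 140.79×23 + 846.72×9 = 1011.21 + 3238.17 + 7620.48 = 11869.86
ΣP(Jan 2017)Q(Jan 2017) = 395.39×3 + 102.86×23 + 809.78×9 = 1186.17 + 2365.78 + 7288.02 = 10839.97
L = 11869.86 / 10839.97 × 100 = 109.5009
Paasche component (current-period weights):
ΣP(Feb 2017)Q(Feb 2017) = 337.07×3 + 140.79×26 + 846.72×9 = 1011.21 + 3660.54 + 7620.48 = 12292.23
ΣP(Jan 2017)Q(Feb 2017) = 395.39×3 + 102.86×26 + 809.78×9 = 1186.17 + 2674.36 + 7288.02 = 11148.55
P = 12292.23 / 11148.55 × 100 = 110.2586
Fisher = √(L × P) = √(109.5009 × 110.2586) = 109.8791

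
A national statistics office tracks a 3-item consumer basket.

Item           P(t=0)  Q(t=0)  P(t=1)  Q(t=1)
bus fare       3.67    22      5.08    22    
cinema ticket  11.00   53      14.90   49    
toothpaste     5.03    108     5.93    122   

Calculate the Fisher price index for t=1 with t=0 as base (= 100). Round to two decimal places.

Laspeyres component (base-period weights):
ΣP(t=1)Q(t=0) = 5.08×22 + 14.90×53 + 5.93×108 = 111.76 + 789.7 + 640.44 = 1541.9
ΣP(t=0)Q(t=0) = 3.67×22 + 11.00×53 + 5.03×108 = 80.74 + 583 + 543.24 = 1206.98
L = 1541.9 / 1206.98 × 100 = 127.7486
Paasche component (current-period weights):
ΣP(t=1)Q(t=1) = 5.08×22 + 14.90×49 + 5.93×122 = 111.76 + 730.1 + 723.46 = 1565.32
ΣP(t=0)Q(t=1) = 3.67×22 + 11.00×49 + 5.03×122 = 80.74 + 539 + 613.66 = 1233.4
P = 1565.32 / 1233.4 × 100 = 126.9110
Fisher = √(L × P) = √(127.7486 × 126.9110) = 127.3291

127.33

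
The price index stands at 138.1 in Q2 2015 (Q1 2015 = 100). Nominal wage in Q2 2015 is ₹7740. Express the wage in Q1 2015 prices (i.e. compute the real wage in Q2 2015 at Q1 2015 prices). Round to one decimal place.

5604.6

Real = Nominal ÷ (Index/100) = 7740 ÷ (138.1/100)
     = 7740 ÷ 1.381 = 5604.6343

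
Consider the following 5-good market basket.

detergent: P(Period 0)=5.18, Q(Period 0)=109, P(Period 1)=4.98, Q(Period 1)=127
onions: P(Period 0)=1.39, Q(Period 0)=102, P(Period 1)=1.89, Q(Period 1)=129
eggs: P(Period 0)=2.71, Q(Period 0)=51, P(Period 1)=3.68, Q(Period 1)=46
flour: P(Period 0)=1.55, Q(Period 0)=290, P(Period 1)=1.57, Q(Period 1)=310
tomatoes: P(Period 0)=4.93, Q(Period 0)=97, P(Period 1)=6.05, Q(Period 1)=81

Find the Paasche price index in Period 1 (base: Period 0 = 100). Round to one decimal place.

109.8

Paasche price index uses current-period quantities as weights.
ΣP(Period 1)·Q(Period 1) = 4.98×127 + 1.89×129 + 3.68×46 + 1.57×310 + 6.05×81 = 632.46 + 243.81 + 169.28 + 486.7 + 490.05 = 2022.3
ΣP(Period 0)·Q(Period 1) = 5.18×127 + 1.39×129 + 2.71×46 + 1.55×310 + 4.93×81 = 657.86 + 179.31 + 124.66 + 480.5 + 399.33 = 1841.66
Index = 2022.3 / 1841.66 × 100 = 109.8085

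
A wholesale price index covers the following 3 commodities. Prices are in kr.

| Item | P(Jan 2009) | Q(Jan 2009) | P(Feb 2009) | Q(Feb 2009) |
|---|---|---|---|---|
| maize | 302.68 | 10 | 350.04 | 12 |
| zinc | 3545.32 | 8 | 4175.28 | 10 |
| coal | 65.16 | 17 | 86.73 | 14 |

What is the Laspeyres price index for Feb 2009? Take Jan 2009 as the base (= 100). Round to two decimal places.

118.09

Laspeyres price index uses base-period quantities as weights.
ΣP(Feb 2009)·Q(Jan 2009) = 350.04×10 + 4175.28×8 + 86.73×17 = 3500.4 + 33402.24 + 1474.41 = 38377.05
ΣP(Jan 2009)·Q(Jan 2009) = 302.68×10 + 3545.32×8 + 65.16×17 = 3026.8 + 28362.56 + 1107.72 = 32497.08
Index = 38377.05 / 32497.08 × 100 = 118.0938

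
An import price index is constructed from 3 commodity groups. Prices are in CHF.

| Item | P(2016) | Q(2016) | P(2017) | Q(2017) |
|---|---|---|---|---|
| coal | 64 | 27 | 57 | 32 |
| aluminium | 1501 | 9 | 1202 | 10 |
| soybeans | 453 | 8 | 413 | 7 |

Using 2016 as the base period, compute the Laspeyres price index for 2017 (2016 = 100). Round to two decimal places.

Laspeyres price index uses base-period quantities as weights.
ΣP(2017)·Q(2016) = 57×27 + 1202×9 + 413×8 = 1539 + 10818 + 3304 = 15661
ΣP(2016)·Q(2016) = 64×27 + 1501×9 + 453×8 = 1728 + 13509 + 3624 = 18861
Index = 15661 / 18861 × 100 = 83.0338

83.03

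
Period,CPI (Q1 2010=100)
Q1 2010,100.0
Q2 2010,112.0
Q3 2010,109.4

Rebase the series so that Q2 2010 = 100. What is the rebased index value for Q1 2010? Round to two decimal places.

Rebased(Q1 2010) = 100.0 / 112.0 × 100 = 89.2857

89.29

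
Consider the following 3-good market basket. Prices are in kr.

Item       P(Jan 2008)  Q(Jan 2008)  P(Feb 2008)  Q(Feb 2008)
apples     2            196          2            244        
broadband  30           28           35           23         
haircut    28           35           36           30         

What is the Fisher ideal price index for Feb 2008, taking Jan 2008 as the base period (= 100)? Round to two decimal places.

118.29

Laspeyres component (base-period weights):
ΣP(Feb 2008)Q(Jan 2008) = 2×196 + 35×28 + 36×35 = 392 + 980 + 1260 = 2632
ΣP(Jan 2008)Q(Jan 2008) = 2×196 + 30×28 + 28×35 = 392 + 840 + 980 = 2212
L = 2632 / 2212 × 100 = 118.9873
Paasche component (current-period weights):
ΣP(Feb 2008)Q(Feb 2008) = 2×244 + 35×23 + 36×30 = 488 + 805 + 1080 = 2373
ΣP(Jan 2008)Q(Feb 2008) = 2×244 + 30×23 + 28×30 = 488 + 690 + 840 = 2018
P = 2373 / 2018 × 100 = 117.5917
Fisher = √(L × P) = √(118.9873 × 117.5917) = 118.2874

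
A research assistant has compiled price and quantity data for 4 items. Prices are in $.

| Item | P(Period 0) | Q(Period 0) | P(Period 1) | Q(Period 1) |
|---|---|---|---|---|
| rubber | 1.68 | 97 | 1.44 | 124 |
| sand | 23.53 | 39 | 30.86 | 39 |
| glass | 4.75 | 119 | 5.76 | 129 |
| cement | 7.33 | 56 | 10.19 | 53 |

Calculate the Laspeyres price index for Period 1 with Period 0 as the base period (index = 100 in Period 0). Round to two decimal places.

126.40

Laspeyres price index uses base-period quantities as weights.
ΣP(Period 1)·Q(Period 0) = 1.44×97 + 30.86×39 + 5.76×119 + 10.19×56 = 139.68 + 1203.54 + 685.44 + 570.64 = 2599.3
ΣP(Period 0)·Q(Period 0) = 1.68×97 + 23.53×39 + 4.75×119 + 7.33×56 = 162.96 + 917.67 + 565.25 + 410.48 = 2056.36
Index = 2599.3 / 2056.36 × 100 = 126.4030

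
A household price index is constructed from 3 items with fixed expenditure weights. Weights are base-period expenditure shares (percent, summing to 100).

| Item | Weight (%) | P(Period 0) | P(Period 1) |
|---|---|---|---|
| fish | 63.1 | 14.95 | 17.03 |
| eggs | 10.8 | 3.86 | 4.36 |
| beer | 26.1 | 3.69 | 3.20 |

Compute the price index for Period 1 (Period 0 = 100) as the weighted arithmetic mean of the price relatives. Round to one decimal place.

fish: 63.1 × (17.03/14.95) = 63.1 × 1.139130 = 71.8791
eggs: 10.8 × (4.36/3.86) = 10.8 × 1.129534 = 12.1990
beer: 26.1 × (3.20/3.69) = 26.1 × 0.867209 = 22.6341
Index = Σ wᵢ·(p₁ᵢ/p₀ᵢ) = 71.8791 + 12.1990 + 22.6341 = 106.7122

106.7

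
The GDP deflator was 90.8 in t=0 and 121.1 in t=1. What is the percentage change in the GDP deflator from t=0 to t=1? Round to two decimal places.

Change = (121.1 − 90.8) / 90.8 × 100
       = 30.3 / 90.8 × 100 = 33.3700%

33.37%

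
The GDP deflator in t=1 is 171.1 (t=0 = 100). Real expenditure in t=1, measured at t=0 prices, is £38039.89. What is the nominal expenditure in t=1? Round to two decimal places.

65086.25

Nominal = Real × (Index/100) = 38039.89 × (171.1/100)
        = 38039.89 × 1.711 = 65086.2518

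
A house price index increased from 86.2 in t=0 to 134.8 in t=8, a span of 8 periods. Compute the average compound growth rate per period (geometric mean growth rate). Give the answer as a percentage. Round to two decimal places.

5.75%

Growth factor = (134.8/86.2)^(1/8) = (1.563805)^(1/8) = 1.057482
Growth rate = 1.057482 − 1 = 0.057482 = 5.7482%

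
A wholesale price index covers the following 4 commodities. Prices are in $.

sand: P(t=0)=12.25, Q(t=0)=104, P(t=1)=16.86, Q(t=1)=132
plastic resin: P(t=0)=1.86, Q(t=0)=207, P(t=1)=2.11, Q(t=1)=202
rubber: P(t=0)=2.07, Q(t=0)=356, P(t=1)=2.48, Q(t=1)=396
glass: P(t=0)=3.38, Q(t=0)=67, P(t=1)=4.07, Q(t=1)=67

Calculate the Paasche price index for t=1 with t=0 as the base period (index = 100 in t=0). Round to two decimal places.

128.55

Paasche price index uses current-period quantities as weights.
ΣP(t=1)·Q(t=1) = 16.86×132 + 2.11×202 + 2.48×396 + 4.07×67 = 2225.52 + 426.22 + 982.08 + 272.69 = 3906.51
ΣP(t=0)·Q(t=1) = 12.25×132 + 1.86×202 + 2.07×396 + 3.38×67 = 1617 + 375.72 + 819.72 + 226.46 = 3038.9
Index = 3906.51 / 3038.9 × 100 = 128.5501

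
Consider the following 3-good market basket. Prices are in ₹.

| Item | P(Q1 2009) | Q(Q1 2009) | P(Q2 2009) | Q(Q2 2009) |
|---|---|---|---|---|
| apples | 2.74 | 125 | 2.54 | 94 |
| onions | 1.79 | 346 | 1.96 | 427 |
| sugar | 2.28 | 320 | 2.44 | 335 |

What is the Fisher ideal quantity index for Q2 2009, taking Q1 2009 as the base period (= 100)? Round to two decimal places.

106.07

Laspeyres component (base-period weights):
ΣP(Q1 2009)Q(Q2 2009) = 2.74×94 + 1.79×427 + 2.28×335 = 257.56 + 764.33 + 763.8 = 1785.69
ΣP(Q1 2009)Q(Q1 2009) = 2.74×125 + 1.79×346 + 2.28×320 = 342.5 + 619.34 + 729.6 = 1691.44
L = 1785.69 / 1691.44 × 100 = 105.5722
Paasche component (current-period weights):
ΣP(Q2 2009)Q(Q2 2009) = 2.54×94 + 1.96×427 + 2.44×335 = 238.76 + 836.92 + 817.4 = 1893.08
ΣP(Q2 2009)Q(Q1 2009) = 2.54×125 + 1.96×346 + 2.44×320 = 317.5 + 678.16 + 780.8 = 1776.46
P = 1893.08 / 1776.46 × 100 = 106.5647
Fisher = √(L × P) = √(105.5722 × 106.5647) = 106.0673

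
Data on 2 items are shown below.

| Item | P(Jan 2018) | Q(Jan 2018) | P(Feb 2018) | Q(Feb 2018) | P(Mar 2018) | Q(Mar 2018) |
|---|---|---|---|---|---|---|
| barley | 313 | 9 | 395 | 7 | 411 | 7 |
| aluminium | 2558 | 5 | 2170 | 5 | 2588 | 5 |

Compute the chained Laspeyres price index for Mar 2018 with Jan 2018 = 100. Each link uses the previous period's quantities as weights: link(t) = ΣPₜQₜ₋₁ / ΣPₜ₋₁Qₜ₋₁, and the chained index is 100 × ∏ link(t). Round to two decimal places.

Link Jan 2018→Feb 2018:
ΣP(Feb 2018)Q(Jan 2018) = 395×9 + 2170×5 = 3555 + 10850 = 14405
ΣP(Jan 2018)Q(Jan 2018) = 313×9 + 2558×5 = 2817 + 12790 = 15607
link = 14405/15607 = 0.922983
Link Feb 2018→Mar 2018:
ΣP(Mar 2018)Q(Feb 2018) = 411×7 + 2588×5 = 2877 + 12940 = 15817
ΣP(Feb 2018)Q(Feb 2018) = 395×7 + 2170×5 = 2765 + 10850 = 13615
link = 15817/13615 = 1.161733
Chained index = 100 × 0.922983 × 1.161733 = 107.2260

107.23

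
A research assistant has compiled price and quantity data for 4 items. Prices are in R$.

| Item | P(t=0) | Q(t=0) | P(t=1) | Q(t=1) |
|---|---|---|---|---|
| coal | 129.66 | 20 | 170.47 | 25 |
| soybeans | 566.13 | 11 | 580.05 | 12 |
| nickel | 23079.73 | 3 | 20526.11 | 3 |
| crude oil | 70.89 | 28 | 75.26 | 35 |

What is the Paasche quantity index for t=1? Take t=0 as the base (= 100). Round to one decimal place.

102.7

Paasche quantity index uses current-period prices as weights.
ΣP(t=1)·Q(t=1) = 170.47×25 + 580.05×12 + 20526.11×3 + 75.26×35 = 4261.75 + 6960.6 + 61578.33 + 2634.1 = 75434.78
ΣP(t=1)·Q(t=0) = 170.47×20 + 580.05×11 + 20526.11×3 + 75.26×28 = 3409.4 + 6380.55 + 61578.33 + 2107.28 = 73475.56
Index = 75434.78 / 73475.56 × 100 = 102.6665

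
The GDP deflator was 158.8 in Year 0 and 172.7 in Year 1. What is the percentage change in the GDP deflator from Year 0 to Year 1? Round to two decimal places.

8.75%

Change = (172.7 − 158.8) / 158.8 × 100
       = 13.9 / 158.8 × 100 = 8.7531%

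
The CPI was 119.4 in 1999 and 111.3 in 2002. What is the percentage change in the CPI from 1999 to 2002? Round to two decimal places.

Change = (111.3 − 119.4) / 119.4 × 100
       = -8.1 / 119.4 × 100 = -6.7839%

-6.78%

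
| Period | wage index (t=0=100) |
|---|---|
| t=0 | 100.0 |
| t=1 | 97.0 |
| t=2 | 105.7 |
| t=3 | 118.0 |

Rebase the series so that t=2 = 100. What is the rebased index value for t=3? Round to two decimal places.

111.64

Rebased(t=3) = 118.0 / 105.7 × 100 = 111.6367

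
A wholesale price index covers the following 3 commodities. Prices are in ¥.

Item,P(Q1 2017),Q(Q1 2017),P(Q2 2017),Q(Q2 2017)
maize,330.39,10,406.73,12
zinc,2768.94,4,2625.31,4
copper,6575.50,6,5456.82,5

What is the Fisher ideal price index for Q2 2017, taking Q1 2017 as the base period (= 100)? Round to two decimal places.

Laspeyres component (base-period weights):
ΣP(Q2 2017)Q(Q1 2017) = 406.73×10 + 2625.31×4 + 5456.82×6 = 4067.3 + 10501.24 + 32740.92 = 47309.46
ΣP(Q1 2017)Q(Q1 2017) = 330.39×10 + 2768.94×4 + 6575.50×6 = 3303.9 + 11075.76 + 39453 = 53832.66
L = 47309.46 / 53832.66 × 100 = 87.8824
Paasche component (current-period weights):
ΣP(Q2 2017)Q(Q2 2017) = 406.73×12 + 2625.31×4 + 5456.82×5 = 4880.76 + 10501.24 + 27284.1 = 42666.1
ΣP(Q1 2017)Q(Q2 2017) = 330.39×12 + 2768.94×4 + 6575.50×5 = 3964.68 + 11075.76 + 32877.5 = 47917.94
P = 42666.1 / 47917.94 × 100 = 89.0399
Fisher = √(L × P) = √(87.8824 × 89.0399) = 88.4593

88.46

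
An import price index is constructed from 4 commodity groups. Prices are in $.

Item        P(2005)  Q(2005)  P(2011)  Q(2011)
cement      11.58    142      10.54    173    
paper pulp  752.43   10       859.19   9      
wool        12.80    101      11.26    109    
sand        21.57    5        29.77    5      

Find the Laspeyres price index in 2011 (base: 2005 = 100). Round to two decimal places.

Laspeyres price index uses base-period quantities as weights.
ΣP(2011)·Q(2005) = 10.54×142 + 859.19×10 + 11.26×101 + 29.77×5 = 1496.68 + 8591.9 + 1137.26 + 148.85 = 11374.69
ΣP(2005)·Q(2005) = 11.58×142 + 752.43×10 + 12.80×101 + 21.57×5 = 1644.36 + 7524.3 + 1292.8 + 107.85 = 10569.31
Index = 11374.69 / 10569.31 × 100 = 107.6200

107.62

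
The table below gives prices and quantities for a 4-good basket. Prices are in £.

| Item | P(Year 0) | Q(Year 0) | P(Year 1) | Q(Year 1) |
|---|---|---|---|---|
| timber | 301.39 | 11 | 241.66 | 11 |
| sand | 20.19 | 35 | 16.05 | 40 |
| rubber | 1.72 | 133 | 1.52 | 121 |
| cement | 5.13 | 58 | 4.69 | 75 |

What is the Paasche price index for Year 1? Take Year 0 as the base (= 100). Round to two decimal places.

Paasche price index uses current-period quantities as weights.
ΣP(Year 1)·Q(Year 1) = 241.66×11 + 16.05×40 + 1.52×121 + 4.69×75 = 2658.26 + 642 + 183.92 + 351.75 = 3835.93
ΣP(Year 0)·Q(Year 1) = 301.39×11 + 20.19×40 + 1.72×121 + 5.13×75 = 3315.29 + 807.6 + 208.12 + 384.75 = 4715.76
Index = 3835.93 / 4715.76 × 100 = 81.3428

81.34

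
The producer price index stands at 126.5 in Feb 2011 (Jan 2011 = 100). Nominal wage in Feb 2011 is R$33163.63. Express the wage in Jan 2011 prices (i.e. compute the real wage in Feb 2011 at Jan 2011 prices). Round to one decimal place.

26216.3

Real = Nominal ÷ (Index/100) = 33163.63 ÷ (126.5/100)
     = 33163.63 ÷ 1.265 = 26216.3083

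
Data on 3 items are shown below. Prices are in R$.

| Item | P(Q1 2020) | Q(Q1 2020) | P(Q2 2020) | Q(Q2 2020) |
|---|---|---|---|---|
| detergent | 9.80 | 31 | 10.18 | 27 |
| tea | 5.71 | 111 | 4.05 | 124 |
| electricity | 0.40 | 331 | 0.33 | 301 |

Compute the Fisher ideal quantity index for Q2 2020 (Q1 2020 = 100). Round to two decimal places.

101.19

Laspeyres component (base-period weights):
ΣP(Q1 2020)Q(Q2 2020) = 9.80×27 + 5.71×124 + 0.40×301 = 264.6 + 708.04 + 120.4 = 1093.04
ΣP(Q1 2020)Q(Q1 2020) = 9.80×31 + 5.71×111 + 0.40×331 = 303.8 + 633.81 + 132.4 = 1070.01
L = 1093.04 / 1070.01 × 100 = 102.1523
Paasche component (current-period weights):
ΣP(Q2 2020)Q(Q2 2020) = 10.18×27 + 4.05×124 + 0.33×301 = 274.86 + 502.2 + 99.33 = 876.39
ΣP(Q2 2020)Q(Q1 2020) = 10.18×31 + 4.05×111 + 0.33×331 = 315.58 + 449.55 + 109.23 = 874.36
P = 876.39 / 874.36 × 100 = 100.2322
Fisher = √(L × P) = √(102.1523 × 100.2322) = 101.1877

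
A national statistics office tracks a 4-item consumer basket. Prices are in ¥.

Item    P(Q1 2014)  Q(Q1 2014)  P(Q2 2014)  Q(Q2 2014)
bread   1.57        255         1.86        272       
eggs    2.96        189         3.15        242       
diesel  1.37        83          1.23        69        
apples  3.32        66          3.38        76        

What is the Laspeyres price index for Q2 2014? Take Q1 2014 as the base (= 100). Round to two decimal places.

Laspeyres price index uses base-period quantities as weights.
ΣP(Q2 2014)·Q(Q1 2014) = 1.86×255 + 3.15×189 + 1.23×83 + 3.38×66 = 474.3 + 595.35 + 102.09 + 223.08 = 1394.82
ΣP(Q1 2014)·Q(Q1 2014) = 1.57×255 + 2.96×189 + 1.37×83 + 3.32×66 = 400.35 + 559.44 + 113.71 + 219.12 = 1292.62
Index = 1394.82 / 1292.62 × 100 = 107.9064

107.91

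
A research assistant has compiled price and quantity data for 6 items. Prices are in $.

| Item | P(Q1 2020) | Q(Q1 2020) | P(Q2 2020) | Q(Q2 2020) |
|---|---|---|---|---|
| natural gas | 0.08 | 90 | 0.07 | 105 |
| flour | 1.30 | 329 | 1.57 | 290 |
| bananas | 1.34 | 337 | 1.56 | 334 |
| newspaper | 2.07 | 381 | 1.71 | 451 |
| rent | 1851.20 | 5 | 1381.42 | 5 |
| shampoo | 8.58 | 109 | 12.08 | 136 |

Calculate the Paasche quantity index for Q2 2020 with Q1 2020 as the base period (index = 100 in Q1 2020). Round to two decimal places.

103.84

Paasche quantity index uses current-period prices as weights.
ΣP(Q2 2020)·Q(Q2 2020) = 0.07×105 + 1.57×290 + 1.56×334 + 1.71×451 + 1381.42×5 + 12.08×136 = 7.35 + 455.3 + 521.04 + 771.21 + 6907.1 + 1642.88 = 10304.88
ΣP(Q2 2020)·Q(Q1 2020) = 0.07×90 + 1.57×329 + 1.56×337 + 1.71×381 + 1381.42×5 + 12.08×109 = 6.3 + 516.53 + 525.72 + 651.51 + 6907.1 + 1316.72 = 9923.88
Index = 10304.88 / 9923.88 × 100 = 103.8392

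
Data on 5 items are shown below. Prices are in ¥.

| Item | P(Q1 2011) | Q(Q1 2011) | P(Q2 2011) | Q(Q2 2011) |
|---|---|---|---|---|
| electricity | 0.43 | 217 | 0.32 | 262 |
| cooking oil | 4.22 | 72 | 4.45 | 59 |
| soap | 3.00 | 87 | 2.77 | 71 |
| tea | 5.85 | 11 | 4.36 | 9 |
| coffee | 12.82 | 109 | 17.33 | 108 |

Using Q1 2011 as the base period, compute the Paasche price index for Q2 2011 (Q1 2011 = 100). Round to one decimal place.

122.0

Paasche price index uses current-period quantities as weights.
ΣP(Q2 2011)·Q(Q2 2011) = 0.32×262 + 4.45×59 + 2.77×71 + 4.36×9 + 17.33×108 = 83.84 + 262.55 + 196.67 + 39.24 + 1871.64 = 2453.94
ΣP(Q1 2011)·Q(Q2 2011) = 0.43×262 + 4.22×59 + 3.00×71 + 5.85×9 + 12.82×108 = 112.66 + 248.98 + 213 + 52.65 + 1384.56 = 2011.85
Index = 2453.94 / 2011.85 × 100 = 121.9743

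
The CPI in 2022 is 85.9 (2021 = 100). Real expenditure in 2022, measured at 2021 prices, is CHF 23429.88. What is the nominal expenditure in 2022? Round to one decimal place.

20126.3

Nominal = Real × (Index/100) = 23429.88 × (85.9/100)
        = 23429.88 × 0.859 = 20126.2669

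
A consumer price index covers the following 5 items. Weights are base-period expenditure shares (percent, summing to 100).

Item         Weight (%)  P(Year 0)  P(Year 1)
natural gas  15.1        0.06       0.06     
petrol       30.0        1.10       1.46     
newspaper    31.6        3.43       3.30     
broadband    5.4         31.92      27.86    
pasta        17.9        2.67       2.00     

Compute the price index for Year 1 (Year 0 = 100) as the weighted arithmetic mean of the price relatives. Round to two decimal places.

natural gas: 15.1 × (0.06/0.06) = 15.1 × 1.000000 = 15.1000
petrol: 30.0 × (1.46/1.10) = 30.0 × 1.327273 = 39.8182
newspaper: 31.6 × (3.30/3.43) = 31.6 × 0.962099 = 30.4023
broadband: 5.4 × (27.86/31.92) = 5.4 × 0.872807 = 4.7132
pasta: 17.9 × (2.00/2.67) = 17.9 × 0.749064 = 13.4082
Index = Σ wᵢ·(p₁ᵢ/p₀ᵢ) = 15.1000 + 39.8182 + 30.4023 + 4.7132 + 13.4082 = 103.4419

103.44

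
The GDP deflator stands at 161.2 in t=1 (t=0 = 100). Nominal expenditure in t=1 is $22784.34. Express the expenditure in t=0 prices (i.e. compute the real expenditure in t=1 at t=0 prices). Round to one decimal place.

14134.2

Real = Nominal ÷ (Index/100) = 22784.34 ÷ (161.2/100)
     = 22784.34 ÷ 1.612 = 14134.2060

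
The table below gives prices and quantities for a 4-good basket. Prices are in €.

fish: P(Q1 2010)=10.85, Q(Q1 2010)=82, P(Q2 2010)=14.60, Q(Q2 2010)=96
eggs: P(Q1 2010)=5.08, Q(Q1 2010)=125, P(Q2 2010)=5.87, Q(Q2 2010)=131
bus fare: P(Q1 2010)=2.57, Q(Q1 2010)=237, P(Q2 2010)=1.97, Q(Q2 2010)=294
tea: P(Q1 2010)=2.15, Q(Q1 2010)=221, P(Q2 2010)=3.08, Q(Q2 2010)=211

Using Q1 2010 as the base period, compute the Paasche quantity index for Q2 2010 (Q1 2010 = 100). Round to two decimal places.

110.43

Paasche quantity index uses current-period prices as weights.
ΣP(Q2 2010)·Q(Q2 2010) = 14.60×96 + 5.87×131 + 1.97×294 + 3.08×211 = 1401.6 + 768.97 + 579.18 + 649.88 = 3399.63
ΣP(Q2 2010)·Q(Q1 2010) = 14.60×82 + 5.87×125 + 1.97×237 + 3.08×221 = 1197.2 + 733.75 + 466.89 + 680.68 = 3078.52
Index = 3399.63 / 3078.52 × 100 = 110.4307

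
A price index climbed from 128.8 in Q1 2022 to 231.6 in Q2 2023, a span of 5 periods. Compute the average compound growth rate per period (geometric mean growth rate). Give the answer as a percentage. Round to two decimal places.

12.45%

Growth factor = (231.6/128.8)^(1/5) = (1.798137)^(1/5) = 1.124513
Growth rate = 1.124513 − 1 = 0.124513 = 12.4513%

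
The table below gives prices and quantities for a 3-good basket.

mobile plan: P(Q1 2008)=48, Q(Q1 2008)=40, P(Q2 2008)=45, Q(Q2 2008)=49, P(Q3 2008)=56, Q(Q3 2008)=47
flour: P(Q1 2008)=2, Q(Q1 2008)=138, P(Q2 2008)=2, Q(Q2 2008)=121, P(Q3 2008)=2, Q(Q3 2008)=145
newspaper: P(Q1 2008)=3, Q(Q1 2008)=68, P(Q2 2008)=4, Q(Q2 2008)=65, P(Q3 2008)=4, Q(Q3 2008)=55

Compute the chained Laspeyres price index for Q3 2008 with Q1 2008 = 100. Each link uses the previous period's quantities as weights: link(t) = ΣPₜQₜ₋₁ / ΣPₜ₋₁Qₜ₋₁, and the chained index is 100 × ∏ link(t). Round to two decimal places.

Link Q1 2008→Q2 2008:
ΣP(Q2 2008)Q(Q1 2008) = 45×40 + 2×138 + 4×68 = 1800 + 276 + 272 = 2348
ΣP(Q1 2008)Q(Q1 2008) = 48×40 + 2×138 + 3×68 = 1920 + 276 + 204 = 2400
link = 2348/2400 = 0.978333
Link Q2 2008→Q3 2008:
ΣP(Q3 2008)Q(Q2 2008) = 56×49 + 2×121 + 4×65 = 2744 + 242 + 260 = 3246
ΣP(Q2 2008)Q(Q2 2008) = 45×49 + 2×121 + 4×65 = 2205 + 242 + 260 = 2707
link = 3246/2707 = 1.199113
Chained index = 100 × 0.978333 × 1.199113 = 117.3133

117.31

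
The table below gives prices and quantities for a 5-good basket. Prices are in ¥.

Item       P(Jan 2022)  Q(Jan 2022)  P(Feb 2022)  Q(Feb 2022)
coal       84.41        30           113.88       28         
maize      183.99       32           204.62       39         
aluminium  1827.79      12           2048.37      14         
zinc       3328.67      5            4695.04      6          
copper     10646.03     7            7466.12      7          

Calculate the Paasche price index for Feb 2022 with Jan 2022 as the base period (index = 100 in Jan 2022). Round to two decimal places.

Paasche price index uses current-period quantities as weights.
ΣP(Feb 2022)·Q(Feb 2022) = 113.88×28 + 204.62×39 + 2048.37×14 + 4695.04×6 + 7466.12×7 = 3188.64 + 7980.18 + 28677.18 + 28170.24 + 52262.84 = 120279.08
ΣP(Jan 2022)·Q(Feb 2022) = 84.41×28 + 183.99×39 + 1827.79×14 + 3328.67×6 + 10646.03×7 = 2363.48 + 7175.61 + 25589.06 + 19972.02 + 74522.21 = 129622.38
Index = 120279.08 / 129622.38 × 100 = 92.7919

92.79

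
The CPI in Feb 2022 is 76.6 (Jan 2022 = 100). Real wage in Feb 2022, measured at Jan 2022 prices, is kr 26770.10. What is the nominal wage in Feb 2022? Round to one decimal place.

20505.9

Nominal = Real × (Index/100) = 26770.10 × (76.6/100)
        = 26770.10 × 0.766 = 20505.8966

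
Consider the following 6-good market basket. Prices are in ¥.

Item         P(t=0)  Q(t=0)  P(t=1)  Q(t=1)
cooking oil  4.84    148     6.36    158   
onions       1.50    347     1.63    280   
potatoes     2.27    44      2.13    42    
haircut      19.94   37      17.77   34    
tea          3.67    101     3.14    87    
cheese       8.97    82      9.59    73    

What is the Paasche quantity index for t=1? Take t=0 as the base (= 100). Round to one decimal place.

Paasche quantity index uses current-period prices as weights.
ΣP(t=1)·Q(t=1) = 6.36×158 + 1.63×280 + 2.13×42 + 17.77×34 + 3.14×87 + 9.59×73 = 1004.88 + 456.4 + 89.46 + 604.18 + 273.18 + 700.07 = 3128.17
ΣP(t=1)·Q(t=0) = 6.36×148 + 1.63×347 + 2.13×44 + 17.77×37 + 3.14×101 + 9.59×82 = 941.28 + 565.61 + 93.72 + 657.49 + 317.14 + 786.38 = 3361.62
Index = 3128.17 / 3361.62 × 100 = 93.0554

93.1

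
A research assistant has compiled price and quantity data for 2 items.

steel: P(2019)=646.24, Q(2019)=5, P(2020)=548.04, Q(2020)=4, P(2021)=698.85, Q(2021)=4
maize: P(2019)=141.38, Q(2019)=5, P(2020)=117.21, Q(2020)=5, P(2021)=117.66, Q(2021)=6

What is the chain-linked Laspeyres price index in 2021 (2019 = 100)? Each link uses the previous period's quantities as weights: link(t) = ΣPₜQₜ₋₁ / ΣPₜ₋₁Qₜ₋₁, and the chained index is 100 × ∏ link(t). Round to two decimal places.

Link 2019→2020:
ΣP(2020)Q(2019) = 548.04×5 + 117.21×5 = 2740.2 + 586.05 = 3326.25
ΣP(2019)Q(2019) = 646.24×5 + 141.38×5 = 3231.2 + 706.9 = 3938.1
link = 3326.25/3938.1 = 0.844633
Link 2020→2021:
ΣP(2021)Q(2020) = 698.85×4 + 117.66×5 = 2795.4 + 588.3 = 3383.7
ΣP(2020)Q(2020) = 548.04×4 + 117.21×5 = 2192.16 + 586.05 = 2778.21
link = 3383.7/2778.21 = 1.217942
Chained index = 100 × 0.844633 × 1.217942 = 102.8715

102.87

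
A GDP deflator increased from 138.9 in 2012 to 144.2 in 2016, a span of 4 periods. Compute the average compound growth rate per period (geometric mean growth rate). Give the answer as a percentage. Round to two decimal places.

Growth factor = (144.2/138.9)^(1/4) = (1.038157)^(1/4) = 1.009406
Growth rate = 1.009406 − 1 = 0.009406 = 0.9406%

0.94%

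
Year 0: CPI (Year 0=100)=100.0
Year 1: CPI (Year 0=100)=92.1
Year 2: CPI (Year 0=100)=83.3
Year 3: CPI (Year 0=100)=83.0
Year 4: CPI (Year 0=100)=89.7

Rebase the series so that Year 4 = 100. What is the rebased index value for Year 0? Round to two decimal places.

111.48

Rebased(Year 0) = 100.0 / 89.7 × 100 = 111.4827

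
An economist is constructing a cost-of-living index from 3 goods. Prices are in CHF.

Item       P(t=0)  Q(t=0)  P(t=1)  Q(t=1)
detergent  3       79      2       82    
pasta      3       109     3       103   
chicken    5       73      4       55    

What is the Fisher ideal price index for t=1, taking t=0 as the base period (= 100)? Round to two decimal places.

83.57

Laspeyres component (base-period weights):
ΣP(t=1)Q(t=0) = 2×79 + 3×109 + 4×73 = 158 + 327 + 292 = 777
ΣP(t=0)Q(t=0) = 3×79 + 3×109 + 5×73 = 237 + 327 + 365 = 929
L = 777 / 929 × 100 = 83.6383
Paasche component (current-period weights):
ΣP(t=1)Q(t=1) = 2×82 + 3×103 + 4×55 = 164 + 309 + 220 = 693
ΣP(t=0)Q(t=1) = 3×82 + 3×103 + 5×55 = 246 + 309 + 275 = 830
P = 693 / 830 × 100 = 83.4940
Fisher = √(L × P) = √(83.6383 × 83.4940) = 83.5661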